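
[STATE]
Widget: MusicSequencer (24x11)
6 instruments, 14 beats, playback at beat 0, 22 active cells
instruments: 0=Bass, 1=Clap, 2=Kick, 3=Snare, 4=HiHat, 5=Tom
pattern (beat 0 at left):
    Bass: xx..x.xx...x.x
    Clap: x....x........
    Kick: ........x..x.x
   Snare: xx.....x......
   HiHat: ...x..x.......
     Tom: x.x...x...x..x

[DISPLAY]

      ▼1234567890123    
  Bass██··█·██···█·█    
  Clap█····█········    
  Kick········█··█·█    
 Snare██·····█······    
 HiHat···█··█·······    
   Tom█·█···█···█··█    
                        
                        
                        
                        


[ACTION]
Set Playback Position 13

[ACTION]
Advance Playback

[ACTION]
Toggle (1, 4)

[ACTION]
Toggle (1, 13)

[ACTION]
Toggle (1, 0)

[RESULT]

      ▼1234567890123    
  Bass██··█·██···█·█    
  Clap····██·······█    
  Kick········█··█·█    
 Snare██·····█······    
 HiHat···█··█·······    
   Tom█·█···█···█··█    
                        
                        
                        
                        


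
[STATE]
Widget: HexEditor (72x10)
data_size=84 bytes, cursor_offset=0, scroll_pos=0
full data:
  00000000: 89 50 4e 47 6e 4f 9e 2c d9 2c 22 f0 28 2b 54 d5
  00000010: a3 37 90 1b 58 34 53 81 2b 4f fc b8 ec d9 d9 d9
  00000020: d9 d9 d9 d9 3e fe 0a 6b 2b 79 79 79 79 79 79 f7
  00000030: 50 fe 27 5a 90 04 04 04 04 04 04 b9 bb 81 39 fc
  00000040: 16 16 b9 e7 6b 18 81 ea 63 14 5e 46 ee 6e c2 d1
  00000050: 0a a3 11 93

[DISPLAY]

00000000  89 50 4e 47 6e 4f 9e 2c  d9 2c 22 f0 28 2b 54 d5  |.PNGnO.,.,"
00000010  a3 37 90 1b 58 34 53 81  2b 4f fc b8 ec d9 d9 d9  |.7..X4S.+O.
00000020  d9 d9 d9 d9 3e fe 0a 6b  2b 79 79 79 79 79 79 f7  |....>..k+yy
00000030  50 fe 27 5a 90 04 04 04  04 04 04 b9 bb 81 39 fc  |P.'Z.......
00000040  16 16 b9 e7 6b 18 81 ea  63 14 5e 46 ee 6e c2 d1  |....k...c.^
00000050  0a a3 11 93                                       |....       
                                                                        
                                                                        
                                                                        
                                                                        


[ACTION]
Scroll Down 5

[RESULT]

00000050  0a a3 11 93                                       |....       
                                                                        
                                                                        
                                                                        
                                                                        
                                                                        
                                                                        
                                                                        
                                                                        
                                                                        


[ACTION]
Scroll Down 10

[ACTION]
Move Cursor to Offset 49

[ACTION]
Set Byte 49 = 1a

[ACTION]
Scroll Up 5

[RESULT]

00000000  89 50 4e 47 6e 4f 9e 2c  d9 2c 22 f0 28 2b 54 d5  |.PNGnO.,.,"
00000010  a3 37 90 1b 58 34 53 81  2b 4f fc b8 ec d9 d9 d9  |.7..X4S.+O.
00000020  d9 d9 d9 d9 3e fe 0a 6b  2b 79 79 79 79 79 79 f7  |....>..k+yy
00000030  50 1A 27 5a 90 04 04 04  04 04 04 b9 bb 81 39 fc  |P.'Z.......
00000040  16 16 b9 e7 6b 18 81 ea  63 14 5e 46 ee 6e c2 d1  |....k...c.^
00000050  0a a3 11 93                                       |....       
                                                                        
                                                                        
                                                                        
                                                                        


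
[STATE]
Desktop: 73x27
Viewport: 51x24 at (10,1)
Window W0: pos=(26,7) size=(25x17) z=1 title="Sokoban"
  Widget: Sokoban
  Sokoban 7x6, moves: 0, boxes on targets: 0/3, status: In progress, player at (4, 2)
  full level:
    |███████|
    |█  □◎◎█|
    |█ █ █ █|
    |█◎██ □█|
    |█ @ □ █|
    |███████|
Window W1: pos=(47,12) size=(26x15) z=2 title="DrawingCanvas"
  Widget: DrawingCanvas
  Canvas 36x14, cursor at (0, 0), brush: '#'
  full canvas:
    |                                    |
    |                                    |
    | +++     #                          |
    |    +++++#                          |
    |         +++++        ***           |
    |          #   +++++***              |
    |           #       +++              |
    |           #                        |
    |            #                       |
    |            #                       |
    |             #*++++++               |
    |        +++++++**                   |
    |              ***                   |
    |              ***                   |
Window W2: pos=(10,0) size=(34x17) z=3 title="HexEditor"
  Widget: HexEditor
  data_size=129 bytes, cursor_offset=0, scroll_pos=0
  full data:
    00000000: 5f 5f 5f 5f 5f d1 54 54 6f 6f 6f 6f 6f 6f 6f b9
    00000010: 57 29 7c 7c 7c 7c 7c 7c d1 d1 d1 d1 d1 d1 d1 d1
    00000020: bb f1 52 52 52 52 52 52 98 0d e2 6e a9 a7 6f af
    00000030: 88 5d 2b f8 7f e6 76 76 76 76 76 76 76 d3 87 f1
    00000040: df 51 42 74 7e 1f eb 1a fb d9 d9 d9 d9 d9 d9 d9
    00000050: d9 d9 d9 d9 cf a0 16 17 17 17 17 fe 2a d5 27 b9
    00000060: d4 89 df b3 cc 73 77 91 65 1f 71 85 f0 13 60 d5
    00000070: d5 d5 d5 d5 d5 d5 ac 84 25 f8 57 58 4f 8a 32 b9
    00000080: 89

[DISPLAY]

┃ HexEditor                      ┃                 
┠────────────────────────────────┨                 
┃00000000  5F 5f 5f 5f 5f d1 54 5┃                 
┃00000010  57 29 7c 7c 7c 7c 7c 7┃                 
┃00000020  bb f1 52 52 52 52 52 5┃                 
┃00000030  88 5d 2b f8 7f e6 76 7┃                 
┃00000040  df 51 42 74 7e 1f eb 1┃━━━━━━┓          
┃00000050  d9 d9 d9 d9 cf a0 16 1┃      ┃          
┃00000060  d4 89 df b3 cc 73 77 9┃──────┨          
┃00000070  d5 d5 d5 d5 d5 d5 ac 8┃      ┃          
┃00000080  89                    ┃      ┃          
┃                                ┃   ┏━━━━━━━━━━━━━
┃                                ┃   ┃ DrawingCanva
┃                                ┃   ┠─────────────
┃                                ┃   ┃+            
┗━━━━━━━━━━━━━━━━━━━━━━━━━━━━━━━━┛   ┃             
                ┃                    ┃ +++     #   
                ┃                    ┃    +++++#   
                ┃                    ┃         ++++
                ┃                    ┃          #  
                ┃                    ┃           # 
                ┃                    ┃           # 
                ┗━━━━━━━━━━━━━━━━━━━━┃            #
                                     ┃            #


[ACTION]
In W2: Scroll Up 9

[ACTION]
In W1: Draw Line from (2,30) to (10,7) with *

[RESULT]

┃ HexEditor                      ┃                 
┠────────────────────────────────┨                 
┃00000000  5F 5f 5f 5f 5f d1 54 5┃                 
┃00000010  57 29 7c 7c 7c 7c 7c 7┃                 
┃00000020  bb f1 52 52 52 52 52 5┃                 
┃00000030  88 5d 2b f8 7f e6 76 7┃                 
┃00000040  df 51 42 74 7e 1f eb 1┃━━━━━━┓          
┃00000050  d9 d9 d9 d9 cf a0 16 1┃      ┃          
┃00000060  d4 89 df b3 cc 73 77 9┃──────┨          
┃00000070  d5 d5 d5 d5 d5 d5 ac 8┃      ┃          
┃00000080  89                    ┃      ┃          
┃                                ┃   ┏━━━━━━━━━━━━━
┃                                ┃   ┃ DrawingCanva
┃                                ┃   ┠─────────────
┃                                ┃   ┃+            
┗━━━━━━━━━━━━━━━━━━━━━━━━━━━━━━━━┛   ┃             
                ┃                    ┃ +++     #   
                ┃                    ┃    +++++#   
                ┃                    ┃         ++++
                ┃                    ┃          #  
                ┃                    ┃           # 
                ┃                    ┃           # 
                ┗━━━━━━━━━━━━━━━━━━━━┃            *
                                     ┃         ***#


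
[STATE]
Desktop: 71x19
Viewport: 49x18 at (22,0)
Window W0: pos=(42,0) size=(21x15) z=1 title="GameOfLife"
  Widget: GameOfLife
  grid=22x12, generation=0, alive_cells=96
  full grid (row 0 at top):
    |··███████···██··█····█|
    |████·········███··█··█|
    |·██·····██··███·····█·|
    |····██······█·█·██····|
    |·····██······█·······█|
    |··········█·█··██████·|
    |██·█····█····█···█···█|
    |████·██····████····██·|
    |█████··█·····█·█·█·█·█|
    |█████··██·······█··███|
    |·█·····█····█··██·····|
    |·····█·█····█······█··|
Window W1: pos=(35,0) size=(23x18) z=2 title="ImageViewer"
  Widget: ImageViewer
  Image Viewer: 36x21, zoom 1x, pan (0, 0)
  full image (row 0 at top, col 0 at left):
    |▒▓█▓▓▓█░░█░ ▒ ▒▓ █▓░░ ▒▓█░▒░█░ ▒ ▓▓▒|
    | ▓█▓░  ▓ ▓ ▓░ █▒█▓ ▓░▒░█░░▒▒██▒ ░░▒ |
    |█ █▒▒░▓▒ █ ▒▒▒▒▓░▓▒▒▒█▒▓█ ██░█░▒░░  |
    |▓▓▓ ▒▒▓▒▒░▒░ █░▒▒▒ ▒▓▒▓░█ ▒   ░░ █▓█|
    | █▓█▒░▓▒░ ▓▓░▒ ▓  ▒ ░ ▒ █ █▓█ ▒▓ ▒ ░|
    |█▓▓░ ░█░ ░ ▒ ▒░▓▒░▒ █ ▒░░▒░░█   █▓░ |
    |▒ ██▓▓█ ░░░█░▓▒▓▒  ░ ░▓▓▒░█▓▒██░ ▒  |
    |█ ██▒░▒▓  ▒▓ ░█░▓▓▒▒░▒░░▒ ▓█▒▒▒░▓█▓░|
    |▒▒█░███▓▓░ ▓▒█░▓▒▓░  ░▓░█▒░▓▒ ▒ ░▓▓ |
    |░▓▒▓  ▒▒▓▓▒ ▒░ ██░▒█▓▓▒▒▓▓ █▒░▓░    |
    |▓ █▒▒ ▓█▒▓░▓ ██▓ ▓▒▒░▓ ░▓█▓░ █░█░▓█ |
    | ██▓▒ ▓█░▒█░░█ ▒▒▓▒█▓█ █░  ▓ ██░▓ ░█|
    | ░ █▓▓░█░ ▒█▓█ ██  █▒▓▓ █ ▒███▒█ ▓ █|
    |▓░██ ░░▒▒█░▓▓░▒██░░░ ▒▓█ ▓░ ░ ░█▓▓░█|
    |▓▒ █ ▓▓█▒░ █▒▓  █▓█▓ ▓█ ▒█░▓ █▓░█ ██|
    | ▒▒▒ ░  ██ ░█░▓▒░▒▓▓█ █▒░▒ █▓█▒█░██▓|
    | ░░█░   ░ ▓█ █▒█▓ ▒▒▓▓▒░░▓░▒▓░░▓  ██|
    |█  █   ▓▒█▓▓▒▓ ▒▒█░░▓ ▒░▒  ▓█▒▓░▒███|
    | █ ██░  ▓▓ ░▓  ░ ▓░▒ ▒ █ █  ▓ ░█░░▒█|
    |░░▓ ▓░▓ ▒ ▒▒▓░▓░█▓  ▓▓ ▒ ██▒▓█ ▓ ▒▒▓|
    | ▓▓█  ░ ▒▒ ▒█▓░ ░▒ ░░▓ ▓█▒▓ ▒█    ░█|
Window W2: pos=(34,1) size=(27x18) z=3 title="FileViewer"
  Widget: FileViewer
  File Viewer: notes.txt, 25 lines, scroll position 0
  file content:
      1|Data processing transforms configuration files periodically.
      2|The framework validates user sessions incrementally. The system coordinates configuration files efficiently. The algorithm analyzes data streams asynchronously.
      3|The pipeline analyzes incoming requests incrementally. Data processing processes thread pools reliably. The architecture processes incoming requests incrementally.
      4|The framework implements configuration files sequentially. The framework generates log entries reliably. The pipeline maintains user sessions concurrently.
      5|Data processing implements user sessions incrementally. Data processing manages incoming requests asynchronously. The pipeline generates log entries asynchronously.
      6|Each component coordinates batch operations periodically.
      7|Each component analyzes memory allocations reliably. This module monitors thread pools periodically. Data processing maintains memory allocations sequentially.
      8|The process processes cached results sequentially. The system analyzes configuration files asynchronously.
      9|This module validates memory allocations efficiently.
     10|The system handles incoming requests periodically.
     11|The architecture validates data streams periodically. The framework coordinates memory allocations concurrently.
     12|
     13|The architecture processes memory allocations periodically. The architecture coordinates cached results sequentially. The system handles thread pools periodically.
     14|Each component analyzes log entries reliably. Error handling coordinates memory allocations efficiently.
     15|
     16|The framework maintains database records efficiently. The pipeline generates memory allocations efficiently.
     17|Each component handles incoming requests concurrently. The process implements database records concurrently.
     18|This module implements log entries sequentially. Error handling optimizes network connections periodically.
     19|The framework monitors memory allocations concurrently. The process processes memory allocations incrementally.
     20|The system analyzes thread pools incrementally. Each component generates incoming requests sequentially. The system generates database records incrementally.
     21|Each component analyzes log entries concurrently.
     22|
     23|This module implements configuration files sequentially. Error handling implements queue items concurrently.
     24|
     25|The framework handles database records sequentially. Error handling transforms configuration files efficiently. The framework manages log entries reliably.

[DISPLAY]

             ┏━━━━━━━━━━━━━━━━━━━━━┓━━━━┓        
            ┏━━━━━━━━━━━━━━━━━━━━━━━━━┓ ┃        
            ┃ FileViewer              ┃─┨        
            ┠─────────────────────────┨ ┃        
            ┃Data processing transfor▲┃·┃        
            ┃The framework validates █┃·┃        
            ┃The pipeline analyzes in░┃·┃        
            ┃The framework implements░┃·┃        
            ┃Data processing implemen░┃█┃        
            ┃Each component coordinat░┃·┃        
            ┃Each component analyzes ░┃█┃        
            ┃The process processes ca░┃█┃        
            ┃This module validates me░┃█┃        
            ┃The system handles incom░┃·┃        
            ┃The architecture validat░┃━┛        
            ┃                        ░┃          
            ┃The architecture process░┃          
            ┃Each component analyzes ▼┃          


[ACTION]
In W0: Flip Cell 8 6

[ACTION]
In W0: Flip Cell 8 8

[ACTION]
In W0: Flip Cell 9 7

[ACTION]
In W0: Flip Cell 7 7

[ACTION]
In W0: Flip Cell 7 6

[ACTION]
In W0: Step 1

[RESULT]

             ┏━━━━━━━━━━━━━━━━━━━━━┓━━━━┓        
            ┏━━━━━━━━━━━━━━━━━━━━━━━━━┓ ┃        
            ┃ FileViewer              ┃─┨        
            ┠─────────────────────────┨ ┃        
            ┃Data processing transfor▲┃·┃        
            ┃The framework validates █┃·┃        
            ┃The pipeline analyzes in░┃·┃        
            ┃The framework implements░┃█┃        
            ┃Data processing implemen░┃█┃        
            ┃Each component coordinat░┃·┃        
            ┃Each component analyzes ░┃█┃        
            ┃The process processes ca░┃·┃        
            ┃This module validates me░┃█┃        
            ┃The system handles incom░┃█┃        
            ┃The architecture validat░┃━┛        
            ┃                        ░┃          
            ┃The architecture process░┃          
            ┃Each component analyzes ▼┃          


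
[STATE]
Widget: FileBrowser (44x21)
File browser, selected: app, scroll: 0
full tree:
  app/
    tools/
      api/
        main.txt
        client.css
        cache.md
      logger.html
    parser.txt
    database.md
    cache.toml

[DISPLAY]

> [-] app/                                  
    [+] tools/                              
    parser.txt                              
    database.md                             
    cache.toml                              
                                            
                                            
                                            
                                            
                                            
                                            
                                            
                                            
                                            
                                            
                                            
                                            
                                            
                                            
                                            
                                            


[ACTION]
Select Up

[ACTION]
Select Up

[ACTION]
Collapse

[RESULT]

> [+] app/                                  
                                            
                                            
                                            
                                            
                                            
                                            
                                            
                                            
                                            
                                            
                                            
                                            
                                            
                                            
                                            
                                            
                                            
                                            
                                            
                                            


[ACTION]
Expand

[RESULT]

> [-] app/                                  
    [+] tools/                              
    parser.txt                              
    database.md                             
    cache.toml                              
                                            
                                            
                                            
                                            
                                            
                                            
                                            
                                            
                                            
                                            
                                            
                                            
                                            
                                            
                                            
                                            


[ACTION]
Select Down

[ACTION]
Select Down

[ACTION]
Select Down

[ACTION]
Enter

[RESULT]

  [-] app/                                  
    [+] tools/                              
    parser.txt                              
  > database.md                             
    cache.toml                              
                                            
                                            
                                            
                                            
                                            
                                            
                                            
                                            
                                            
                                            
                                            
                                            
                                            
                                            
                                            
                                            


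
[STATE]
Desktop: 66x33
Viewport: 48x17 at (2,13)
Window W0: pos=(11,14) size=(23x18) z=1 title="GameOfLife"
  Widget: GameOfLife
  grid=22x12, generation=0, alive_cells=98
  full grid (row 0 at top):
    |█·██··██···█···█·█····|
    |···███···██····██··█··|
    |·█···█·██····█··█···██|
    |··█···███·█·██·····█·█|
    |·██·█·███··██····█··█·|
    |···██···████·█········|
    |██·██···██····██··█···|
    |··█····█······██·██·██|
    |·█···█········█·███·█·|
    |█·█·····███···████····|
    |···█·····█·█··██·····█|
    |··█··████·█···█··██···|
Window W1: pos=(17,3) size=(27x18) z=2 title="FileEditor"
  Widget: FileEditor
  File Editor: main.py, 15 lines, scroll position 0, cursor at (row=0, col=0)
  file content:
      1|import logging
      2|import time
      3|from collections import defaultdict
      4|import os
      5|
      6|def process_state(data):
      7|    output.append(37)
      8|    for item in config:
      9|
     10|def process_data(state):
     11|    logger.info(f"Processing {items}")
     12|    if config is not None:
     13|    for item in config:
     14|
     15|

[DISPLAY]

               ┃    for item in config: ░┃      
         ┏━━━━━┃                        ░┃      
         ┃ Game┃def process_data(state):░┃      
         ┠─────┃    logger.info(f"Proces░┃      
         ┃Gen: ┃    if config is not Non░┃      
         ┃█·██·┃    for item in config: ░┃      
         ┃···██┃                        ▼┃      
         ┃·█···┗━━━━━━━━━━━━━━━━━━━━━━━━━┛      
         ┃··█···███·█·██·····█·┃                
         ┃·██·█·███··██····█··█┃                
         ┃···██···████·█·······┃                
         ┃██·██···██····██··█··┃                
         ┃··█····█······██·██·█┃                
         ┃·█···█········█·███·█┃                
         ┃█·█·····███···████···┃                
         ┃···█·····█·█··██·····┃                
         ┃··█··████·█···█··██··┃                


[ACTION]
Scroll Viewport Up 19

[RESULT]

                                                
                                                
                                                
               ┏━━━━━━━━━━━━━━━━━━━━━━━━━┓      
               ┃ FileEditor              ┃      
               ┠─────────────────────────┨      
               ┃█mport logging          ▲┃      
               ┃import time             █┃      
               ┃from collections import ░┃      
               ┃import os               ░┃      
               ┃                        ░┃      
               ┃def process_state(data):░┃      
               ┃    output.append(37)   ░┃      
               ┃    for item in config: ░┃      
         ┏━━━━━┃                        ░┃      
         ┃ Game┃def process_data(state):░┃      
         ┠─────┃    logger.info(f"Proces░┃      


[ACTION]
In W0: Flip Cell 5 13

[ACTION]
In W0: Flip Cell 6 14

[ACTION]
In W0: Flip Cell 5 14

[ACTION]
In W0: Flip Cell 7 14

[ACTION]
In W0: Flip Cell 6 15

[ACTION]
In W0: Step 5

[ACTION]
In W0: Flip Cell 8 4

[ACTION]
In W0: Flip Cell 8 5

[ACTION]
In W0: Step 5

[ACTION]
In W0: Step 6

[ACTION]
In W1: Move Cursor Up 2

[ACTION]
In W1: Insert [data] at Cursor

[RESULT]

                                                
                                                
                                                
               ┏━━━━━━━━━━━━━━━━━━━━━━━━━┓      
               ┃ FileEditor              ┃      
               ┠─────────────────────────┨      
               ┃data█mport logging      ▲┃      
               ┃import time             █┃      
               ┃from collections import ░┃      
               ┃import os               ░┃      
               ┃                        ░┃      
               ┃def process_state(data):░┃      
               ┃    output.append(37)   ░┃      
               ┃    for item in config: ░┃      
         ┏━━━━━┃                        ░┃      
         ┃ Game┃def process_data(state):░┃      
         ┠─────┃    logger.info(f"Proces░┃      


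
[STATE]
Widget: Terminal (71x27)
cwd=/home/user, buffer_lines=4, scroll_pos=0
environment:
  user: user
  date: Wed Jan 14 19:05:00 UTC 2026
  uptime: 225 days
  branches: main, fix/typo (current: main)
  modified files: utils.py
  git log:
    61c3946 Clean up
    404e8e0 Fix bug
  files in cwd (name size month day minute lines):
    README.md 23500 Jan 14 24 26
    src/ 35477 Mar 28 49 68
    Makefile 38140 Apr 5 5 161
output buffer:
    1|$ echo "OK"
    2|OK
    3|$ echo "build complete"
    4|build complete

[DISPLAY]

$ echo "OK"                                                            
OK                                                                     
$ echo "build complete"                                                
build complete                                                         
$ █                                                                    
                                                                       
                                                                       
                                                                       
                                                                       
                                                                       
                                                                       
                                                                       
                                                                       
                                                                       
                                                                       
                                                                       
                                                                       
                                                                       
                                                                       
                                                                       
                                                                       
                                                                       
                                                                       
                                                                       
                                                                       
                                                                       
                                                                       


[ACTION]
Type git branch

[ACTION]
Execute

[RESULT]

$ echo "OK"                                                            
OK                                                                     
$ echo "build complete"                                                
build complete                                                         
$ git branch                                                           
* main                                                                 
  fix/typo                                                             
$ █                                                                    
                                                                       
                                                                       
                                                                       
                                                                       
                                                                       
                                                                       
                                                                       
                                                                       
                                                                       
                                                                       
                                                                       
                                                                       
                                                                       
                                                                       
                                                                       
                                                                       
                                                                       
                                                                       
                                                                       


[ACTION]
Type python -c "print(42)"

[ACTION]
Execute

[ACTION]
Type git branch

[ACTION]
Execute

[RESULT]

$ echo "OK"                                                            
OK                                                                     
$ echo "build complete"                                                
build complete                                                         
$ git branch                                                           
* main                                                                 
  fix/typo                                                             
$ python -c "print(42)"                                                
42                                                                     
$ git branch                                                           
* main                                                                 
  fix/typo                                                             
$ █                                                                    
                                                                       
                                                                       
                                                                       
                                                                       
                                                                       
                                                                       
                                                                       
                                                                       
                                                                       
                                                                       
                                                                       
                                                                       
                                                                       
                                                                       


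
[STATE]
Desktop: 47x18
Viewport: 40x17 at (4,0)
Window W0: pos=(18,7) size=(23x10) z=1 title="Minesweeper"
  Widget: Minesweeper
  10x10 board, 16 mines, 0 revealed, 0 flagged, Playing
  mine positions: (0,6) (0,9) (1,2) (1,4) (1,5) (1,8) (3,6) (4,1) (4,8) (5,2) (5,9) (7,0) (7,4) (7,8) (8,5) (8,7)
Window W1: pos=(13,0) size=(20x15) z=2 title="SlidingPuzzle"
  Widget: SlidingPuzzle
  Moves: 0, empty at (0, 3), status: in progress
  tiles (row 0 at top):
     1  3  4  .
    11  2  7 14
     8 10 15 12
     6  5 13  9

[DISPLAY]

         ┏━━━━━━━━━━━━━━━━━━┓           
         ┃ SlidingPuzzle    ┃           
         ┠──────────────────┨           
         ┃┌────┬────┬────┬──┃           
         ┃│  1 │  3 │  4 │  ┃           
         ┃├────┼────┼────┼──┃           
         ┃│ 11 │  2 │  7 │ 1┃           
         ┃├────┼────┼────┼──┃━━━━━━━┓   
         ┃│  8 │ 10 │ 15 │ 1┃       ┃   
         ┃├────┼────┼────┼──┃───────┨   
         ┃│  6 │  5 │ 13 │  ┃       ┃   
         ┃└────┴────┴────┴──┃       ┃   
         ┃Moves: 0          ┃       ┃   
         ┃                  ┃       ┃   
         ┗━━━━━━━━━━━━━━━━━━┛       ┃   
              ┃■■■■■■■■■■           ┃   
              ┗━━━━━━━━━━━━━━━━━━━━━┛   


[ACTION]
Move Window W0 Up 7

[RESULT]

         ┏━━━━━━━━━━━━━━━━━━┓━━━━━━━┓   
         ┃ SlidingPuzzle    ┃       ┃   
         ┠──────────────────┨───────┨   
         ┃┌────┬────┬────┬──┃       ┃   
         ┃│  1 │  3 │  4 │  ┃       ┃   
         ┃├────┼────┼────┼──┃       ┃   
         ┃│ 11 │  2 │  7 │ 1┃       ┃   
         ┃├────┼────┼────┼──┃       ┃   
         ┃│  8 │ 10 │ 15 │ 1┃       ┃   
         ┃├────┼────┼────┼──┃━━━━━━━┛   
         ┃│  6 │  5 │ 13 │  ┃           
         ┃└────┴────┴────┴──┃           
         ┃Moves: 0          ┃           
         ┃                  ┃           
         ┗━━━━━━━━━━━━━━━━━━┛           
                                        
                                        


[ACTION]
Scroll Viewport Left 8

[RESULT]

             ┏━━━━━━━━━━━━━━━━━━┓━━━━━━━
             ┃ SlidingPuzzle    ┃       
             ┠──────────────────┨───────
             ┃┌────┬────┬────┬──┃       
             ┃│  1 │  3 │  4 │  ┃       
             ┃├────┼────┼────┼──┃       
             ┃│ 11 │  2 │  7 │ 1┃       
             ┃├────┼────┼────┼──┃       
             ┃│  8 │ 10 │ 15 │ 1┃       
             ┃├────┼────┼────┼──┃━━━━━━━
             ┃│  6 │  5 │ 13 │  ┃       
             ┃└────┴────┴────┴──┃       
             ┃Moves: 0          ┃       
             ┃                  ┃       
             ┗━━━━━━━━━━━━━━━━━━┛       
                                        
                                        


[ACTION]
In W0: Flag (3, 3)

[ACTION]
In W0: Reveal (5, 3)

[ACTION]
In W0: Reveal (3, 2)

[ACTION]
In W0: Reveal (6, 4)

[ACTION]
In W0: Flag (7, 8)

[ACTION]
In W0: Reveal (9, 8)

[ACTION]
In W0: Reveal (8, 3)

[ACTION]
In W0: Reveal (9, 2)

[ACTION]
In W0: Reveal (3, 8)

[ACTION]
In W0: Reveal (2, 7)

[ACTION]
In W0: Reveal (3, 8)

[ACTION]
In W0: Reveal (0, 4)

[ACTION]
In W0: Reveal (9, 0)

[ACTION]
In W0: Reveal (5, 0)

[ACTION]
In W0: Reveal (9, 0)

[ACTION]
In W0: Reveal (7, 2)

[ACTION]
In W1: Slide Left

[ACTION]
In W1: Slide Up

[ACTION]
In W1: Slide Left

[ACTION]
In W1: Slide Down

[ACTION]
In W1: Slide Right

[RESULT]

             ┏━━━━━━━━━━━━━━━━━━┓━━━━━━━
             ┃ SlidingPuzzle    ┃       
             ┠──────────────────┨───────
             ┃┌────┬────┬────┬──┃       
             ┃│  1 │  3 │    │  ┃       
             ┃├────┼────┼────┼──┃       
             ┃│ 11 │  2 │  7 │ 1┃       
             ┃├────┼────┼────┼──┃       
             ┃│  8 │ 10 │ 15 │ 1┃       
             ┃├────┼────┼────┼──┃━━━━━━━
             ┃│  6 │  5 │ 13 │  ┃       
             ┃└────┴────┴────┴──┃       
             ┃Moves: 3          ┃       
             ┃                  ┃       
             ┗━━━━━━━━━━━━━━━━━━┛       
                                        
                                        


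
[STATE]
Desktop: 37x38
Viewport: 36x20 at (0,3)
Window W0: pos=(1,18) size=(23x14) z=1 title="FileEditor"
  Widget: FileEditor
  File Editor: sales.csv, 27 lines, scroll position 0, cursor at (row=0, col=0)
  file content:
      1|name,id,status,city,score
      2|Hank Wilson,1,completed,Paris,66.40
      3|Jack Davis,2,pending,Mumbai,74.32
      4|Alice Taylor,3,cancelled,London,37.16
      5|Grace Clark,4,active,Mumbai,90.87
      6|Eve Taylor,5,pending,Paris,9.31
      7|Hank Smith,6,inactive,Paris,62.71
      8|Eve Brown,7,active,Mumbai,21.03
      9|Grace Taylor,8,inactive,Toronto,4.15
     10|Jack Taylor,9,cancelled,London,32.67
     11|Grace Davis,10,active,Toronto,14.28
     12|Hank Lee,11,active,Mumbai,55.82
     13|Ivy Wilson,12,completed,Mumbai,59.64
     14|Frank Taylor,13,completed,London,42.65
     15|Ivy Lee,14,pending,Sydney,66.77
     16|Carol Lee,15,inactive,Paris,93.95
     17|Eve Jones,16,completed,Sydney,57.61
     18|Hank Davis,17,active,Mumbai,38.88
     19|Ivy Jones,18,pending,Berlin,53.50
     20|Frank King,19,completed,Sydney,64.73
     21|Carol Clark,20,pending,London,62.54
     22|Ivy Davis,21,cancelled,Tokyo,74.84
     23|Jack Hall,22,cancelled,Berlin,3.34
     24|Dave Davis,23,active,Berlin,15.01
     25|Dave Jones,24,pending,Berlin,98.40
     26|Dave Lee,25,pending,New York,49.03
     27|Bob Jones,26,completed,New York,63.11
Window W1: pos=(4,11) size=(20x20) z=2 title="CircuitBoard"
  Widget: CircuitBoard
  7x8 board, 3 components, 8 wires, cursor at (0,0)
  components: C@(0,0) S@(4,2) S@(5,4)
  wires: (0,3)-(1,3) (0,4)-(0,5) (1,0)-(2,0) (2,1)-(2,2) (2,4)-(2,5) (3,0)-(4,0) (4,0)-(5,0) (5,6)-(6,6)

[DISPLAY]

                                    
                                    
                                    
                                    
                                    
                                    
                                    
                                    
    ┏━━━━━━━━━━━━━━━━━━┓            
    ┃ CircuitBoard     ┃            
    ┠──────────────────┨            
    ┃   0 1 2 3 4 5 6  ┃            
    ┃0  [C]          · ┃            
    ┃                │ ┃            
    ┃1   ·           · ┃            
 ┏━━┃    │             ┃            
 ┃ F┃2   ·   · ─ ·     ┃            
 ┠──┃                  ┃            
 ┃█a┃3   ·             ┃            
 ┃Ha┃    │             ┃            


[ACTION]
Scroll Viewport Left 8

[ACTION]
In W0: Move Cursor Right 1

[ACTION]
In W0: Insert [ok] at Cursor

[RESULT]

                                    
                                    
                                    
                                    
                                    
                                    
                                    
                                    
    ┏━━━━━━━━━━━━━━━━━━┓            
    ┃ CircuitBoard     ┃            
    ┠──────────────────┨            
    ┃   0 1 2 3 4 5 6  ┃            
    ┃0  [C]          · ┃            
    ┃                │ ┃            
    ┃1   ·           · ┃            
 ┏━━┃    │             ┃            
 ┃ F┃2   ·   · ─ ·     ┃            
 ┠──┃                  ┃            
 ┃no┃3   ·             ┃            
 ┃Ha┃    │             ┃            
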